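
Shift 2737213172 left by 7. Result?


0b10100011001001101000111011110100 << 7 = 0b101000110010011010001110111101000000000 = 350363286016

350363286016


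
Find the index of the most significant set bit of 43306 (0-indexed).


0b1010100100101010. Highest set bit at position 15

15


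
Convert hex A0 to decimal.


A0 hex = 160 decimal

160


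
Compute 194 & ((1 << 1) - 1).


194 & 1 = 0

0


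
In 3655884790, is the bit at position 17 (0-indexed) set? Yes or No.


0b11011001111010000101111111110110, bit 17 = 0. No

No


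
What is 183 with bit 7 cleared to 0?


183 & ~(1 << 7) = 55

55


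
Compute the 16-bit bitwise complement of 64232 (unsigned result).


~0b1111101011101000 = 0b10100010111 = 1303 (16-bit unsigned)

1303


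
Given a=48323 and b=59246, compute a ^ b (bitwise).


48323 ^ 59246 = 23469

23469


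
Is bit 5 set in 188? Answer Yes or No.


0b10111100, bit 5 = 1. Yes

Yes


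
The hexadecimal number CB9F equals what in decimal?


CB9F hex = 52127 decimal

52127


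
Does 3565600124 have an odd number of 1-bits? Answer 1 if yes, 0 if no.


0b11010100100001101011110101111100 has 18 ones => parity 0

0


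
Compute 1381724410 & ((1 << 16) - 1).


1381724410 & 65535 = 28922

28922


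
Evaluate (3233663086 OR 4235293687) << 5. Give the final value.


Step 1: 3233663086 | 4235293687 = 4244503551
Step 2: 4244503551 << 5 = 135824113632

135824113632


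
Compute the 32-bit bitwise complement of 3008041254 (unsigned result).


~0b10110011010010110001000100100110 = 0b1001100101101001110111011011001 = 1286926041 (32-bit unsigned)

1286926041


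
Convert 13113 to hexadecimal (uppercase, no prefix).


13113 = 3339 hex

3339


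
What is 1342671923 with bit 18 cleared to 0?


1342671923 & ~(1 << 18) = 1342409779

1342409779


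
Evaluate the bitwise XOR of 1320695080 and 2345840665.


0b1001110101110000011010100101000 ^ 0b10001011110100101011000000011001 = 0b11000101011010101000010100110001 = 3312092465

3312092465


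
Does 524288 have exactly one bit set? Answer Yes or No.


0b10000000000000000000. Only one bit set => Yes

Yes


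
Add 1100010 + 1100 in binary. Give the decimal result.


1100010 + 1100 = 1101110 = 110

110


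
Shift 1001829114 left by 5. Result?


0b111011101101101011001011111010 << 5 = 0b11101110110110101100101111101000000 = 32058531648

32058531648


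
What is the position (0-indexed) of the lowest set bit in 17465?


0b100010000111001. Lowest set bit at position 0

0


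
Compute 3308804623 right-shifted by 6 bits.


0b11000101001110000101101000001111 >> 6 = 0b11000101001110000101101000 = 51700072

51700072


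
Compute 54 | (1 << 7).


54 | (1 << 7) = 54 | 128 = 182

182


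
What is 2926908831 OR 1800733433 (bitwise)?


0b10101110011101010001010110011111 | 0b1101011010101010000001011111001 = 0b11101111011101010001011111111111 = 4017428479

4017428479


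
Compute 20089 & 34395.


0b100111001111001 & 0b1000011001011011 = 0b11001011001 = 1625

1625


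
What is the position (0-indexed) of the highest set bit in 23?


0b10111. Highest set bit at position 4

4


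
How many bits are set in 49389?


0b1100000011101101 has 8 set bits

8


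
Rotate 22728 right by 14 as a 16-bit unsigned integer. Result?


Rotate 0b101100011001000 right by 14 (16-bit) = 0b110001100100001 = 25377

25377


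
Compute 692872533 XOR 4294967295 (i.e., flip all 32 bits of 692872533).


692872533 ^ 4294967295 = 3602094762

3602094762


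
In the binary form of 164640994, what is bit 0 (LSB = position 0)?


0b1001110100000011100011100010, position 0 = 0

0


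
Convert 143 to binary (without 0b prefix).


143 = 10001111 in binary

10001111


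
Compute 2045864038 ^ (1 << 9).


2045864038 ^ (1 << 9) = 2045864038 ^ 512 = 2045864550

2045864550


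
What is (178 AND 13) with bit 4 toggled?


Step 1: 178 & 13 = 0
Step 2: 0 ^ (1 << 4) = 0 ^ 16 = 16

16


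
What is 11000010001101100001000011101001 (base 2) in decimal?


11000010001101100001000011101001 in decimal = 3258323177

3258323177


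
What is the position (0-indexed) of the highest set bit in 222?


0b11011110. Highest set bit at position 7

7


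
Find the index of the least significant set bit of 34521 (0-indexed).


0b1000011011011001. Lowest set bit at position 0

0


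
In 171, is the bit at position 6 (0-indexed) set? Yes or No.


0b10101011, bit 6 = 0. No

No


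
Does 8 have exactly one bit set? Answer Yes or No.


0b1000. Only one bit set => Yes

Yes


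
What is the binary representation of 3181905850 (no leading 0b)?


3181905850 = 10111101101010000000011110111010 in binary

10111101101010000000011110111010


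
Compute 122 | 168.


0b1111010 | 0b10101000 = 0b11111010 = 250

250


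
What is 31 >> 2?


0b11111 >> 2 = 0b111 = 7

7


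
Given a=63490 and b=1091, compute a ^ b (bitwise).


63490 ^ 1091 = 64577

64577


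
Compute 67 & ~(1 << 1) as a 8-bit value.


67 & ~(1 << 1) = 65

65


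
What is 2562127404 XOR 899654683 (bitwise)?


0b10011000101101101111011000101100 ^ 0b110101100111111010010000011011 = 0b10101101001010010101001000110111 = 2905166391

2905166391


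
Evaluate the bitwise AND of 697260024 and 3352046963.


0b101001100011110101011111111000 & 0b11000111110011000010110101110011 = 0b1100011000000010101110000 = 25953648

25953648


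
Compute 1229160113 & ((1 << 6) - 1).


1229160113 & 63 = 49

49


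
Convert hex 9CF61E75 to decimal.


9CF61E75 hex = 2633375349 decimal

2633375349


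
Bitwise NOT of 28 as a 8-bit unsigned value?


~0b11100 = 0b11100011 = 227 (8-bit unsigned)

227


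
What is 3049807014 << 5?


0b10110101110010000101110010100110 << 5 = 0b1011010111001000010111001010011000000 = 97593824448

97593824448


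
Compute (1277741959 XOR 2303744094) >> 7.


Step 1: 1277741959 ^ 2303744094 = 3313013721
Step 2: 3313013721 >> 7 = 25882919

25882919


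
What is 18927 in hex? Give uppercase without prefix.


18927 = 49EF hex

49EF


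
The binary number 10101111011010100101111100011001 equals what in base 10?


10101111011010100101111100011001 in decimal = 2942983961

2942983961


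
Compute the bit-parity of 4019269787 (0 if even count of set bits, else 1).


0b11101111100100010011000010011011 has 17 ones => parity 1

1


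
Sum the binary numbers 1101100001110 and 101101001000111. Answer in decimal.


1101100001110 + 101101001000111 = 111010101010101 = 30037

30037


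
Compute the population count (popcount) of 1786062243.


0b1101010011101010010010110100011 has 16 set bits

16


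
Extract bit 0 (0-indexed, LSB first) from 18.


0b10010, position 0 = 0

0


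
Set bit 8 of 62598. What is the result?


62598 | (1 << 8) = 62598 | 256 = 62854

62854


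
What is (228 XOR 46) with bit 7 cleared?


Step 1: 228 ^ 46 = 202
Step 2: 202 & ~(1 << 7) = 74

74


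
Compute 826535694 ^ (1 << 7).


826535694 ^ (1 << 7) = 826535694 ^ 128 = 826535822

826535822


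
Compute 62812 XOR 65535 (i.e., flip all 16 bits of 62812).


62812 ^ 65535 = 2723

2723


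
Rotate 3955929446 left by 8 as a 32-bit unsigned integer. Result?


Rotate 0b11101011110010101011000101100110 left by 8 (32-bit) = 0b11001010101100010110011011101011 = 3400623851

3400623851


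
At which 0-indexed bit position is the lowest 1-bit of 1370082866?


0b1010001101010011100111000110010. Lowest set bit at position 1

1


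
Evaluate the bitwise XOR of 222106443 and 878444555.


0b1101001111010001001101001011 ^ 0b110100010111000000000000001011 = 0b111001011000010001001101000000 = 962663232

962663232


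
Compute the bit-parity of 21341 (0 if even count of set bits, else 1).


0b101001101011101 has 9 ones => parity 1

1


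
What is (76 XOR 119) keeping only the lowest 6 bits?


Step 1: 76 ^ 119 = 59
Step 2: 59 & 63 = 59

59


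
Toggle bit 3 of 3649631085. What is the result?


3649631085 ^ (1 << 3) = 3649631085 ^ 8 = 3649631077

3649631077


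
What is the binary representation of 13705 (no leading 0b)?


13705 = 11010110001001 in binary

11010110001001


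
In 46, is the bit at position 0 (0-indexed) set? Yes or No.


0b101110, bit 0 = 0. No

No


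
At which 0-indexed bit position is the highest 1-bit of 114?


0b1110010. Highest set bit at position 6

6


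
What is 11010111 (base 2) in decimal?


11010111 in decimal = 215

215


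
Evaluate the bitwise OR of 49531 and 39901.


0b1100000101111011 | 0b1001101111011101 = 0b1101101111111111 = 56319

56319


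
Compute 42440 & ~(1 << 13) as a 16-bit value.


42440 & ~(1 << 13) = 34248

34248


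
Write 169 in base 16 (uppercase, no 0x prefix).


169 = A9 hex

A9


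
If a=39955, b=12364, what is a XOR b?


39955 ^ 12364 = 44127

44127


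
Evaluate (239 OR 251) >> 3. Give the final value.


Step 1: 239 | 251 = 255
Step 2: 255 >> 3 = 31

31


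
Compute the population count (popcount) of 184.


0b10111000 has 4 set bits

4


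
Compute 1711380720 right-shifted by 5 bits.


0b1100110000000011001100011110000 >> 5 = 0b11001100000000110011000111 = 53480647

53480647


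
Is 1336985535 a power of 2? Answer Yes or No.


0b1001111101100001100011110111111. Multiple bits set => No

No


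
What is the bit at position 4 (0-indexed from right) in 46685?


0b1011011001011101, position 4 = 1

1


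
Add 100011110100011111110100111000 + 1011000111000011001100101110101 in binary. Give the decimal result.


100011110100011111110100111000 + 1011000111000011001100101110101 = 1111100101100111001011010101101 = 2092144301

2092144301


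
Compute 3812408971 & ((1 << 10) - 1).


3812408971 & 1023 = 651

651


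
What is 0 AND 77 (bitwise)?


0b0 & 0b1001101 = 0b0 = 0

0


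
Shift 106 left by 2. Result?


0b1101010 << 2 = 0b110101000 = 424

424


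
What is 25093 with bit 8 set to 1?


25093 | (1 << 8) = 25093 | 256 = 25349

25349


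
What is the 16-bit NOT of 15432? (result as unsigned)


~0b11110001001000 = 0b1100001110110111 = 50103 (16-bit unsigned)

50103


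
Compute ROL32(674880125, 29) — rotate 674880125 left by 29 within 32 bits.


Rotate 0b101000001110011101101001111101 left by 29 (32-bit) = 0b10100101000001110011101101001111 = 2768714575

2768714575


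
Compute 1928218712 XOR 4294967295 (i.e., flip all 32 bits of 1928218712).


1928218712 ^ 4294967295 = 2366748583

2366748583


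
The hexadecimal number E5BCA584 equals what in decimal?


E5BCA584 hex = 3854345604 decimal

3854345604


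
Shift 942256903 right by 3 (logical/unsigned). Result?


0b111000001010011011001100000111 >> 3 = 0b111000001010011011001100000 = 117782112

117782112


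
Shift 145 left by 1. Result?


0b10010001 << 1 = 0b100100010 = 290

290


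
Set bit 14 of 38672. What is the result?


38672 | (1 << 14) = 38672 | 16384 = 55056

55056


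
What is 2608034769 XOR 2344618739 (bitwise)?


0b10011011011100110111001111010001 ^ 0b10001011110000000000101011110011 = 0b10000101100110111100100100010 = 280197410

280197410


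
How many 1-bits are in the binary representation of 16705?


0b100000101000001 has 4 set bits

4


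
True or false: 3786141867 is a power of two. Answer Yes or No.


0b11100001101010111111000010101011. Multiple bits set => No

No


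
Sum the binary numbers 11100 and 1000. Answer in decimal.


11100 + 1000 = 100100 = 36

36


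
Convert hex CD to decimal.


CD hex = 205 decimal

205


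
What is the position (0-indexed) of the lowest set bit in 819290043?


0b110000110101010101111110111011. Lowest set bit at position 0

0


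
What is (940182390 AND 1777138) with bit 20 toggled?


Step 1: 940182390 & 1777138 = 657778
Step 2: 657778 ^ (1 << 20) = 657778 ^ 1048576 = 1706354

1706354


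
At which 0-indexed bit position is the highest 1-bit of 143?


0b10001111. Highest set bit at position 7

7


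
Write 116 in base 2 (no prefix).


116 = 1110100 in binary

1110100


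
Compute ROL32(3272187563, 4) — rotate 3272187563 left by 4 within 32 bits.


Rotate 0b11000011000010011001111010101011 left by 4 (32-bit) = 0b110000100110011110101010111100 = 815393468

815393468


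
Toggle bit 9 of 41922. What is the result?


41922 ^ (1 << 9) = 41922 ^ 512 = 41410

41410


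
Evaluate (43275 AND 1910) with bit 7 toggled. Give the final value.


Step 1: 43275 & 1910 = 258
Step 2: 258 ^ (1 << 7) = 258 ^ 128 = 386

386


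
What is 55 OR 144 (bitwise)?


0b110111 | 0b10010000 = 0b10110111 = 183

183


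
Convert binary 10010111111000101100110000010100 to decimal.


10010111111000101100110000010100 in decimal = 2548222996

2548222996


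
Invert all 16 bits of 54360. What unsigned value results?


54360 ^ 65535 = 11175

11175


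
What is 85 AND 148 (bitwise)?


0b1010101 & 0b10010100 = 0b10100 = 20

20


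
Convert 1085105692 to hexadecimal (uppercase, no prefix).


1085105692 = 40AD661C hex

40AD661C


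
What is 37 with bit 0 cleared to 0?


37 & ~(1 << 0) = 36

36


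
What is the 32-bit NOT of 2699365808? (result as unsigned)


~0b10100000111001010000110110110000 = 0b1011111000110101111001001001111 = 1595601487 (32-bit unsigned)

1595601487


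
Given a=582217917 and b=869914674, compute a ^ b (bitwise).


582217917 ^ 869914674 = 292169871

292169871


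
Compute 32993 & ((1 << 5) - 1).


32993 & 31 = 1

1


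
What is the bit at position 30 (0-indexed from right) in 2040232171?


0b1111001100110110111100011101011, position 30 = 1

1


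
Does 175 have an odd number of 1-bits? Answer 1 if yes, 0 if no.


0b10101111 has 6 ones => parity 0

0


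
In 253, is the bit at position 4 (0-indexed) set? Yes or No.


0b11111101, bit 4 = 1. Yes

Yes


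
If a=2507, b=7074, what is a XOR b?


2507 ^ 7074 = 4713

4713


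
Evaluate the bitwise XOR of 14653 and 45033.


0b11100100111101 ^ 0b1010111111101001 = 0b1001011011010100 = 38612

38612


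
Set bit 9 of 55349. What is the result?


55349 | (1 << 9) = 55349 | 512 = 55861

55861


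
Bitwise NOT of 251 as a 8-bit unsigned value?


~0b11111011 = 0b100 = 4 (8-bit unsigned)

4


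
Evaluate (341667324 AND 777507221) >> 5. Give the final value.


Step 1: 341667324 & 777507221 = 72696212
Step 2: 72696212 >> 5 = 2271756

2271756


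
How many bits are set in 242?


0b11110010 has 5 set bits

5


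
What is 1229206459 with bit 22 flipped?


1229206459 ^ (1 << 22) = 1229206459 ^ 4194304 = 1225012155

1225012155


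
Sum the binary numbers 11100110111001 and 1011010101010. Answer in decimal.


11100110111001 + 1011010101010 = 101000001100011 = 20579

20579


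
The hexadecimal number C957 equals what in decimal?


C957 hex = 51543 decimal

51543


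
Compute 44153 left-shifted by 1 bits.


0b1010110001111001 << 1 = 0b10101100011110010 = 88306

88306


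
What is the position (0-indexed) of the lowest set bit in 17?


0b10001. Lowest set bit at position 0

0


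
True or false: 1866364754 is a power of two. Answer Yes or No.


0b1101111001111100111011101010010. Multiple bits set => No

No


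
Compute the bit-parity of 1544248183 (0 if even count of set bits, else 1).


0b1011100000010110101101101110111 has 18 ones => parity 0

0


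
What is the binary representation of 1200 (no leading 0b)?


1200 = 10010110000 in binary

10010110000


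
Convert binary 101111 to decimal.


101111 in decimal = 47

47


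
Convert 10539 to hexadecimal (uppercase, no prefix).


10539 = 292B hex

292B


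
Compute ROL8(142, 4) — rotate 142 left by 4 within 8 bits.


Rotate 0b10001110 left by 4 (8-bit) = 0b11101000 = 232

232


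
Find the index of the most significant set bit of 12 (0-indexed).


0b1100. Highest set bit at position 3

3


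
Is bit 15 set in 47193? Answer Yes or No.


0b1011100001011001, bit 15 = 1. Yes

Yes


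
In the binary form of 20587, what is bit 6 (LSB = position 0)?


0b101000001101011, position 6 = 1

1


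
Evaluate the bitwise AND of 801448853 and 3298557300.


0b101111110001010010001110010101 & 0b11000100100110111111110101110100 = 0b100100000010010000100010100 = 75571476

75571476


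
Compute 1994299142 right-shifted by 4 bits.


0b1110110110111101001011100000110 >> 4 = 0b111011011011110100101110000 = 124643696

124643696


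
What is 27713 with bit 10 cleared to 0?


27713 & ~(1 << 10) = 26689

26689


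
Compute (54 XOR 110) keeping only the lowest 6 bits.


Step 1: 54 ^ 110 = 88
Step 2: 88 & 63 = 24

24


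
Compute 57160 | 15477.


0b1101111101001000 | 0b11110001110101 = 0b1111111101111101 = 65405

65405


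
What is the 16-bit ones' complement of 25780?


25780 ^ 65535 = 39755

39755


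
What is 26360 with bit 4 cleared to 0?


26360 & ~(1 << 4) = 26344

26344


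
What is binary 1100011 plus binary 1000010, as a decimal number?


1100011 + 1000010 = 10100101 = 165

165


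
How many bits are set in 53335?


0b1101000001010111 has 8 set bits

8


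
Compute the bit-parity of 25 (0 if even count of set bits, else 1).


0b11001 has 3 ones => parity 1

1


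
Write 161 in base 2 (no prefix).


161 = 10100001 in binary

10100001


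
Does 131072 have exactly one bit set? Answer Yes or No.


0b100000000000000000. Only one bit set => Yes

Yes


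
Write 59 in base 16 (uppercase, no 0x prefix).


59 = 3B hex

3B


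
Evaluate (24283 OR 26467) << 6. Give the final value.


Step 1: 24283 | 26467 = 32763
Step 2: 32763 << 6 = 2096832

2096832


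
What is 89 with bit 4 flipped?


89 ^ (1 << 4) = 89 ^ 16 = 73

73


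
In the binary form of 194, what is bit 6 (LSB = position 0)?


0b11000010, position 6 = 1

1


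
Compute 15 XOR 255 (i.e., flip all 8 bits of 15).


15 ^ 255 = 240

240


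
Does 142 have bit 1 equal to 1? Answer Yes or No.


0b10001110, bit 1 = 1. Yes

Yes


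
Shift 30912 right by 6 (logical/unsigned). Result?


0b111100011000000 >> 6 = 0b111100011 = 483

483


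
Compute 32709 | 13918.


0b111111111000101 | 0b11011001011110 = 0b111111111011111 = 32735

32735


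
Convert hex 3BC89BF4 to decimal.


3BC89BF4 hex = 1003002868 decimal

1003002868


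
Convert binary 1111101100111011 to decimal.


1111101100111011 in decimal = 64315

64315


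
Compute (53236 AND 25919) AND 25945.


Step 1: 53236 & 25919 = 17716
Step 2: 17716 & 25945 = 17680

17680


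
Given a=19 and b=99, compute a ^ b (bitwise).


19 ^ 99 = 112

112


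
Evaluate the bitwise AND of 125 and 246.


0b1111101 & 0b11110110 = 0b1110100 = 116

116


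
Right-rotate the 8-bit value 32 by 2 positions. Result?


Rotate 0b100000 right by 2 (8-bit) = 0b1000 = 8

8


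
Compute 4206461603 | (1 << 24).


4206461603 | (1 << 24) = 4206461603 | 16777216 = 4223238819

4223238819


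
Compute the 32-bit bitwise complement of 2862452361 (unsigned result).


~0b10101010100111011000111010001001 = 0b1010101011000100111000101110110 = 1432514934 (32-bit unsigned)

1432514934


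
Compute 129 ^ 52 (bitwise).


0b10000001 ^ 0b110100 = 0b10110101 = 181

181


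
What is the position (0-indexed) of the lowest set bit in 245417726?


0b1110101000001100011011111110. Lowest set bit at position 1

1


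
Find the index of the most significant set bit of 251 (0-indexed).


0b11111011. Highest set bit at position 7

7


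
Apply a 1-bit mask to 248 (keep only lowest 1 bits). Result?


248 & 1 = 0

0


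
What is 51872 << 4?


0b1100101010100000 << 4 = 0b11001010101000000000 = 829952

829952


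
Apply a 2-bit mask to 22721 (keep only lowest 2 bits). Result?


22721 & 3 = 1

1


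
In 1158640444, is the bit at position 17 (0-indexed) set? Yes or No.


0b1000101000011110111001100111100, bit 17 = 1. Yes

Yes


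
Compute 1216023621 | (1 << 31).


1216023621 | (1 << 31) = 1216023621 | 2147483648 = 3363507269

3363507269


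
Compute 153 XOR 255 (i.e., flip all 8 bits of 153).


153 ^ 255 = 102

102


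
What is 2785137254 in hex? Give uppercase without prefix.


2785137254 = A601D266 hex

A601D266


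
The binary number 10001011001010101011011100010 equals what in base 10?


10001011001010101011011100010 in decimal = 291854050

291854050


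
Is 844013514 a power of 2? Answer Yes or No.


0b110010010011101001111111001010. Multiple bits set => No

No


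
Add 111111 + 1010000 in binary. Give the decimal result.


111111 + 1010000 = 10001111 = 143

143


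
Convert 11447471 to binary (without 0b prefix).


11447471 = 101011101010110010101111 in binary

101011101010110010101111


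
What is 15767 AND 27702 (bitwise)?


0b11110110010111 & 0b110110000110110 = 0b10110000010110 = 11286

11286


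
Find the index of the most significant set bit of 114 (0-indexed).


0b1110010. Highest set bit at position 6

6


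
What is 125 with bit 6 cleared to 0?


125 & ~(1 << 6) = 61

61


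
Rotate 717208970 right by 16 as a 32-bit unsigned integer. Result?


Rotate 0b101010101111111011110110001010 right by 16 (32-bit) = 0b10111101100010100010101010111111 = 3179948735

3179948735


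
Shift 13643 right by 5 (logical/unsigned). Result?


0b11010101001011 >> 5 = 0b110101010 = 426

426


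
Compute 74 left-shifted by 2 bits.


0b1001010 << 2 = 0b100101000 = 296

296


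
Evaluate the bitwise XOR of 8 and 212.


0b1000 ^ 0b11010100 = 0b11011100 = 220

220


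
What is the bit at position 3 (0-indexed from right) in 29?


0b11101, position 3 = 1

1


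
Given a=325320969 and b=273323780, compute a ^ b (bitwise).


325320969 ^ 273323780 = 53384717

53384717


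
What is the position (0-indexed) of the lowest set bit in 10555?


0b10100100111011. Lowest set bit at position 0

0


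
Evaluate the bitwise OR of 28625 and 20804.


0b110111111010001 | 0b101000101000100 = 0b111111111010101 = 32725

32725


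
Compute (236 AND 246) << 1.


Step 1: 236 & 246 = 228
Step 2: 228 << 1 = 456

456


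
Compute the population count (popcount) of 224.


0b11100000 has 3 set bits

3


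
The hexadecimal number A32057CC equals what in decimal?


A32057CC hex = 2736805836 decimal

2736805836


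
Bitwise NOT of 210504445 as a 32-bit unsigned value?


~0b1100100011000000101011111101 = 0b11110011011100111111010100000010 = 4084462850 (32-bit unsigned)

4084462850


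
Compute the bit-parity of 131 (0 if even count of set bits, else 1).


0b10000011 has 3 ones => parity 1

1


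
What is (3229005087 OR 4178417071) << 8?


Step 1: 3229005087 | 4178417071 = 4185896383
Step 2: 4185896383 << 8 = 1071589474048

1071589474048


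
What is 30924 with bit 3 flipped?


30924 ^ (1 << 3) = 30924 ^ 8 = 30916

30916


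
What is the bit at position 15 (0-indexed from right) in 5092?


0b1001111100100, position 15 = 0

0


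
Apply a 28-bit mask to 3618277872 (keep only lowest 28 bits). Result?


3618277872 & 268435455 = 128616944

128616944


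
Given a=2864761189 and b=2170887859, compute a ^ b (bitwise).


2864761189 ^ 2170887859 = 732288982

732288982


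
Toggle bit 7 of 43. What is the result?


43 ^ (1 << 7) = 43 ^ 128 = 171

171


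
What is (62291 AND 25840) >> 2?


Step 1: 62291 & 25840 = 24656
Step 2: 24656 >> 2 = 6164

6164


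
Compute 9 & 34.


0b1001 & 0b100010 = 0b0 = 0

0


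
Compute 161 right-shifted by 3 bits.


0b10100001 >> 3 = 0b10100 = 20

20


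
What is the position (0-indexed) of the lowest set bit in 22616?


0b101100001011000. Lowest set bit at position 3

3


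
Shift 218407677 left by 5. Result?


0b1101000001001010001011111101 << 5 = 0b110100000100101000101111110100000 = 6989045664

6989045664


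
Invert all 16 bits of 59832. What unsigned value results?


59832 ^ 65535 = 5703

5703


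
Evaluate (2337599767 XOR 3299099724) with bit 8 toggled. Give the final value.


Step 1: 2337599767 ^ 3299099724 = 1341175131
Step 2: 1341175131 ^ (1 << 8) = 1341175131 ^ 256 = 1341174875

1341174875


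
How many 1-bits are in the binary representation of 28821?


0b111000010010101 has 7 set bits

7


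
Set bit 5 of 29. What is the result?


29 | (1 << 5) = 29 | 32 = 61

61


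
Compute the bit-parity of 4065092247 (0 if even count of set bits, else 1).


0b11110010010011000110001010010111 has 16 ones => parity 0

0


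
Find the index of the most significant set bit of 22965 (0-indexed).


0b101100110110101. Highest set bit at position 14

14


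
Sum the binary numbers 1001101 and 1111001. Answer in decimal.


1001101 + 1111001 = 11000110 = 198

198


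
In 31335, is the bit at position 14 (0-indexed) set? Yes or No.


0b111101001100111, bit 14 = 1. Yes

Yes


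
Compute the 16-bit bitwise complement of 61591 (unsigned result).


~0b1111000010010111 = 0b111101101000 = 3944 (16-bit unsigned)

3944


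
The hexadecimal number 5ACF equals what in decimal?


5ACF hex = 23247 decimal

23247


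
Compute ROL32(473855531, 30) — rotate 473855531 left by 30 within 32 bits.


Rotate 0b11100001111100111011000101011 left by 30 (32-bit) = 0b11000111000011111001110110001010 = 3339689354

3339689354


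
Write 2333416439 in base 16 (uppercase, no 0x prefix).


2333416439 = 8B151BF7 hex

8B151BF7


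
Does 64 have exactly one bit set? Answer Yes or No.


0b1000000. Only one bit set => Yes

Yes


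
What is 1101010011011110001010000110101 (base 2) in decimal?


1101010011011110001010000110101 in decimal = 1785664565

1785664565


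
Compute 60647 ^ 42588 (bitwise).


0b1110110011100111 ^ 0b1010011001011100 = 0b100101010111011 = 19131

19131


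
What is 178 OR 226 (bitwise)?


0b10110010 | 0b11100010 = 0b11110010 = 242

242


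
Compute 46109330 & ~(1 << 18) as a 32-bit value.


46109330 & ~(1 << 18) = 45847186

45847186


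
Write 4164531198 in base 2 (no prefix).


4164531198 = 11111000001110011011001111111110 in binary

11111000001110011011001111111110


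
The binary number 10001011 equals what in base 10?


10001011 in decimal = 139

139


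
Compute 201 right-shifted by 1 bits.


0b11001001 >> 1 = 0b1100100 = 100

100


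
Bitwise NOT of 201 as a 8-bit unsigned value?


~0b11001001 = 0b110110 = 54 (8-bit unsigned)

54


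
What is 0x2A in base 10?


2A hex = 42 decimal

42


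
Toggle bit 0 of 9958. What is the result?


9958 ^ (1 << 0) = 9958 ^ 1 = 9959

9959


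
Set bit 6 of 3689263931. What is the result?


3689263931 | (1 << 6) = 3689263931 | 64 = 3689263995

3689263995


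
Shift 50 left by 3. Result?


0b110010 << 3 = 0b110010000 = 400

400


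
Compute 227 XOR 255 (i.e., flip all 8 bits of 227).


227 ^ 255 = 28

28


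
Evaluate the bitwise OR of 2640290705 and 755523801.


0b10011101010111111010001110010001 | 0b101101000010000110000011011001 = 0b10111101010111111110001111011001 = 3177178073

3177178073


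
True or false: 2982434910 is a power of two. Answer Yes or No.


0b10110001110001000101100001011110. Multiple bits set => No

No


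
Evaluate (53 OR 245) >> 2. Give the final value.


Step 1: 53 | 245 = 245
Step 2: 245 >> 2 = 61

61


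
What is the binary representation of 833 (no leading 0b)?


833 = 1101000001 in binary

1101000001


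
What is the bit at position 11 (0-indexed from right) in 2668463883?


0b10011111000011011000011100001011, position 11 = 0

0


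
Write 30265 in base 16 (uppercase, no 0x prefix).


30265 = 7639 hex

7639


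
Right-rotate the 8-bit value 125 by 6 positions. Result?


Rotate 0b1111101 right by 6 (8-bit) = 0b11110101 = 245

245


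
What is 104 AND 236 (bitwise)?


0b1101000 & 0b11101100 = 0b1101000 = 104

104


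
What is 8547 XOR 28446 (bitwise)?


0b10000101100011 ^ 0b110111100011110 = 0b100111001111101 = 20093

20093


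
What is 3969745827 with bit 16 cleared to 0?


3969745827 & ~(1 << 16) = 3969680291

3969680291


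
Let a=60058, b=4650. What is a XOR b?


60058 ^ 4650 = 63664

63664


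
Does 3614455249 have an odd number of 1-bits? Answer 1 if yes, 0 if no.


0b11010111011100000011010111010001 has 17 ones => parity 1

1


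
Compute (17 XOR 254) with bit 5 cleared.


Step 1: 17 ^ 254 = 239
Step 2: 239 & ~(1 << 5) = 207

207


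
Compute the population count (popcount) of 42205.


0b1010010011011101 has 9 set bits

9


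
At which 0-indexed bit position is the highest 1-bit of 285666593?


0b10001000001101110110100100001. Highest set bit at position 28

28


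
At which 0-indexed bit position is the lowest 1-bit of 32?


0b100000. Lowest set bit at position 5

5


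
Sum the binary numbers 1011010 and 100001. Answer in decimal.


1011010 + 100001 = 1111011 = 123

123


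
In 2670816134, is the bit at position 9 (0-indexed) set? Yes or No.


0b10011111001100010110101110000110, bit 9 = 1. Yes

Yes


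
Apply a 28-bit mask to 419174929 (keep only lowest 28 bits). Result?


419174929 & 268435455 = 150739473

150739473


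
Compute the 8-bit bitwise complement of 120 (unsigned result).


~0b1111000 = 0b10000111 = 135 (8-bit unsigned)

135


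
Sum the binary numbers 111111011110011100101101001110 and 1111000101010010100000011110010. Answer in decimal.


111111011110011100101101001110 + 1111000101010010100000011110010 = 10111000001000110000110001000000 = 3089304640

3089304640


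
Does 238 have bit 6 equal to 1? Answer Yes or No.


0b11101110, bit 6 = 1. Yes

Yes


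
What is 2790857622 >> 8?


0b10100110010110010001101110010110 >> 8 = 0b101001100101100100011011 = 10901787

10901787


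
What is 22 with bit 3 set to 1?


22 | (1 << 3) = 22 | 8 = 30

30


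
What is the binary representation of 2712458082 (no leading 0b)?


2712458082 = 10100001101011001101001101100010 in binary

10100001101011001101001101100010


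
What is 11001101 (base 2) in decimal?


11001101 in decimal = 205

205


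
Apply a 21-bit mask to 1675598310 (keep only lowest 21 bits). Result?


1675598310 & 2097151 = 2071014

2071014


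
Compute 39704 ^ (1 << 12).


39704 ^ (1 << 12) = 39704 ^ 4096 = 35608

35608


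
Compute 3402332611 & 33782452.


0b11001010110010110111100111000011 & 0b10000000110111101010110100 = 0b10000000110111100010000000 = 33781888

33781888


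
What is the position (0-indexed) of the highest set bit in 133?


0b10000101. Highest set bit at position 7

7


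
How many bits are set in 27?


0b11011 has 4 set bits

4


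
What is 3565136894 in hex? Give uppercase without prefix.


3565136894 = D47FABFE hex

D47FABFE


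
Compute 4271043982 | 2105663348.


0b11111110100100101111010110001110 | 0b1111101100000011101111101110100 = 0b11111111100100111111111111111110 = 4287889406

4287889406


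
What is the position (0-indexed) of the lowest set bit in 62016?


0b1111001001000000. Lowest set bit at position 6

6


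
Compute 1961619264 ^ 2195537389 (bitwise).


0b1110100111010111110111101000000 ^ 0b10000010110111010011110111101101 = 0b11110110001101101101001010101101 = 4130788013

4130788013


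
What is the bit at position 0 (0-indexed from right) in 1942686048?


0b1110011110010110000100101100000, position 0 = 0

0


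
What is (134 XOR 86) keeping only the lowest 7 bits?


Step 1: 134 ^ 86 = 208
Step 2: 208 & 127 = 80

80


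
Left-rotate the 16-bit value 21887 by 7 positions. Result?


Rotate 0b101010101111111 left by 7 (16-bit) = 0b1011111110101010 = 49066

49066


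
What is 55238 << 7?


0b1101011111000110 << 7 = 0b11010111110001100000000 = 7070464

7070464


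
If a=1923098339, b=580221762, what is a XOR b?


1923098339 ^ 580221762 = 1345674657

1345674657


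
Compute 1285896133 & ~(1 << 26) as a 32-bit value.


1285896133 & ~(1 << 26) = 1218787269

1218787269


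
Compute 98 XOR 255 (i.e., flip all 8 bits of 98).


98 ^ 255 = 157

157


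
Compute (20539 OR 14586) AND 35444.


Step 1: 20539 | 14586 = 30971
Step 2: 30971 & 35444 = 2160

2160


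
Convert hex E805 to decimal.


E805 hex = 59397 decimal

59397


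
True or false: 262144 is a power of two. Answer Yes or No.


0b1000000000000000000. Only one bit set => Yes

Yes


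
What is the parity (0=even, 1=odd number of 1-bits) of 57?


0b111001 has 4 ones => parity 0

0


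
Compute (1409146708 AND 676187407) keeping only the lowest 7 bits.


Step 1: 1409146708 & 676187407 = 5098756
Step 2: 5098756 & 127 = 4

4


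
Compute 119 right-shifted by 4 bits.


0b1110111 >> 4 = 0b111 = 7

7


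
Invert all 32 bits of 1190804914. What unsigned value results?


1190804914 ^ 4294967295 = 3104162381

3104162381


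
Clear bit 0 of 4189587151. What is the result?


4189587151 & ~(1 << 0) = 4189587150

4189587150


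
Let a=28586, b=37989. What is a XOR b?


28586 ^ 37989 = 64463

64463


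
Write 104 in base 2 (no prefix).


104 = 1101000 in binary

1101000


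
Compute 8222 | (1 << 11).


8222 | (1 << 11) = 8222 | 2048 = 10270

10270


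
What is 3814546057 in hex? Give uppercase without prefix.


3814546057 = E35D5A89 hex

E35D5A89


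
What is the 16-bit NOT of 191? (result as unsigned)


~0b10111111 = 0b1111111101000000 = 65344 (16-bit unsigned)

65344


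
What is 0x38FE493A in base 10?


38FE493A hex = 956188986 decimal

956188986


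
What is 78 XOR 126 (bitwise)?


0b1001110 ^ 0b1111110 = 0b110000 = 48

48


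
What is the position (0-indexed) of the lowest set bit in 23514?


0b101101111011010. Lowest set bit at position 1

1


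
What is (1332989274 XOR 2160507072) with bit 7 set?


Step 1: 1332989274 ^ 2160507072 = 3484775834
Step 2: 3484775834 | (1 << 7) = 3484775834 | 128 = 3484775834

3484775834


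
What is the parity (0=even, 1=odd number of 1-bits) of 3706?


0b111001111010 has 8 ones => parity 0

0


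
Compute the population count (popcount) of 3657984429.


0b11011010000010000110100110101101 has 15 set bits

15


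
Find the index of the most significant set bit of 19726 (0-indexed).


0b100110100001110. Highest set bit at position 14

14


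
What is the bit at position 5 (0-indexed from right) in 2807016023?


0b10100111010011111010101001010111, position 5 = 0

0


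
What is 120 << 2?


0b1111000 << 2 = 0b111100000 = 480

480


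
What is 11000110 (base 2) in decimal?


11000110 in decimal = 198

198


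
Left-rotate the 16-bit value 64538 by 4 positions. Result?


Rotate 0b1111110000011010 left by 4 (16-bit) = 0b1100000110101111 = 49583

49583


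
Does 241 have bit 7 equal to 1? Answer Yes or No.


0b11110001, bit 7 = 1. Yes

Yes


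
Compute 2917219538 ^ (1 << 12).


2917219538 ^ (1 << 12) = 2917219538 ^ 4096 = 2917215442

2917215442


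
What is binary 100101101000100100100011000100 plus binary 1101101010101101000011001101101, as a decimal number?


100101101000100100100011000100 + 1101101010101101000011001101101 = 10010010111110001100111100110001 = 2465779505

2465779505


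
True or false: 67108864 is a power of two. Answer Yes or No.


0b100000000000000000000000000. Only one bit set => Yes

Yes


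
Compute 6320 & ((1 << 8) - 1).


6320 & 255 = 176

176


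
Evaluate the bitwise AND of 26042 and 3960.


0b110010110111010 & 0b111101111000 = 0b10100111000 = 1336

1336


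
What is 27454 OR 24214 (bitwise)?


0b110101100111110 | 0b101111010010110 = 0b111111110111110 = 32702

32702


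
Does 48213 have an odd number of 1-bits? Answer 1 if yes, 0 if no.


0b1011110001010101 has 9 ones => parity 1

1


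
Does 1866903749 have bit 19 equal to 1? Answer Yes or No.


0b1101111010001101011000011000101, bit 19 = 0. No

No


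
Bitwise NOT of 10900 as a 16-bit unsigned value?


~0b10101010010100 = 0b1101010101101011 = 54635 (16-bit unsigned)

54635


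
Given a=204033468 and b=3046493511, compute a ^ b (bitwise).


204033468 ^ 3046493511 = 3116138747

3116138747


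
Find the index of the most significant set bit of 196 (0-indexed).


0b11000100. Highest set bit at position 7

7


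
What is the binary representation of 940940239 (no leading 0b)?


940940239 = 111000000101011001101111001111 in binary

111000000101011001101111001111


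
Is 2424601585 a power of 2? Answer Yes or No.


0b10010000100001000111101111110001. Multiple bits set => No

No


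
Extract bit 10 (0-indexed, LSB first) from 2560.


0b101000000000, position 10 = 0

0


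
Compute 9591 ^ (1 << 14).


9591 ^ (1 << 14) = 9591 ^ 16384 = 25975

25975


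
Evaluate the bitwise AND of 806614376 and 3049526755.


0b110000000100111111010101101000 & 0b10110101110001000001010111100011 = 0b110000000000000001010101100000 = 805311840

805311840


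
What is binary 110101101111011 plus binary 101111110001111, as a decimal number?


110101101111011 + 101111110001111 = 1100101100001010 = 51978

51978


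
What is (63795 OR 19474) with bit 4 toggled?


Step 1: 63795 | 19474 = 64819
Step 2: 64819 ^ (1 << 4) = 64819 ^ 16 = 64803

64803


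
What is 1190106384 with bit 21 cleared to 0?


1190106384 & ~(1 << 21) = 1188009232

1188009232


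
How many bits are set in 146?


0b10010010 has 3 set bits

3


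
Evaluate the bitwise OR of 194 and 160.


0b11000010 | 0b10100000 = 0b11100010 = 226

226


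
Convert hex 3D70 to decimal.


3D70 hex = 15728 decimal

15728


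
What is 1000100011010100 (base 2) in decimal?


1000100011010100 in decimal = 35028

35028


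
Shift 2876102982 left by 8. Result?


0b10101011011011011101100101000110 << 8 = 0b1010101101101101110110010100011000000000 = 736282363392

736282363392


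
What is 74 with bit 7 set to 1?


74 | (1 << 7) = 74 | 128 = 202

202


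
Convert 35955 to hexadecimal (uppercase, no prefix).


35955 = 8C73 hex

8C73


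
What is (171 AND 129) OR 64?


Step 1: 171 & 129 = 129
Step 2: 129 | 64 = 193

193


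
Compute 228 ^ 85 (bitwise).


0b11100100 ^ 0b1010101 = 0b10110001 = 177

177


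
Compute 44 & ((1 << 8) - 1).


44 & 255 = 44

44


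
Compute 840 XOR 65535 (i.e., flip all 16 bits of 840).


840 ^ 65535 = 64695

64695


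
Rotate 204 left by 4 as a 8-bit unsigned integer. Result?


Rotate 0b11001100 left by 4 (8-bit) = 0b11001100 = 204

204


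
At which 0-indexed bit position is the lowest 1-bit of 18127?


0b100011011001111. Lowest set bit at position 0

0
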